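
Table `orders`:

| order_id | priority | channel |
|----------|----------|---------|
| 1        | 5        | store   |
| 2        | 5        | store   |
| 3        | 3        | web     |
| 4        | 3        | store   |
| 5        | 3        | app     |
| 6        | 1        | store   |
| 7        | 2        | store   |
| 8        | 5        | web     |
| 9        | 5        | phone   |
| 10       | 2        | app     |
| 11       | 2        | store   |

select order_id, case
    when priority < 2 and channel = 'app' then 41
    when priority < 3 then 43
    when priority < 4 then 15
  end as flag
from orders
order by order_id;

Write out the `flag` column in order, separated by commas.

NULL, NULL, 15, 15, 15, 43, 43, NULL, NULL, 43, 43

order_id=1: (no match → NULL) → NULL
order_id=2: (no match → NULL) → NULL
order_id=3: priority < 4 → 15
order_id=4: priority < 4 → 15
order_id=5: priority < 4 → 15
order_id=6: priority < 3 → 43
order_id=7: priority < 3 → 43
order_id=8: (no match → NULL) → NULL
order_id=9: (no match → NULL) → NULL
order_id=10: priority < 3 → 43
order_id=11: priority < 3 → 43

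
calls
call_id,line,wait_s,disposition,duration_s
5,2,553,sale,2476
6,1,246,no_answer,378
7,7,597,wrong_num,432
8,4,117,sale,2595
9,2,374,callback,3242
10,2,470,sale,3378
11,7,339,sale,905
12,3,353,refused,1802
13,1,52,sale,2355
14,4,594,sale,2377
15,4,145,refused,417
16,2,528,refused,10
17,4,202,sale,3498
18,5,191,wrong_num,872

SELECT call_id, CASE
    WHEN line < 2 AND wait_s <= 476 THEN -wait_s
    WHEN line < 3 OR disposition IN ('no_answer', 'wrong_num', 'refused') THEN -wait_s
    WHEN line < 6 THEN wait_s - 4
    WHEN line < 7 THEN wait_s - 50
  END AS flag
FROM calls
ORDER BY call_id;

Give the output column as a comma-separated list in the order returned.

call_id=5: line < 3 OR disposition IN ('no_answer', 'wrong_num', 'refused') → -553
call_id=6: line < 2 AND wait_s <= 476 → -246
call_id=7: line < 3 OR disposition IN ('no_answer', 'wrong_num', 'refused') → -597
call_id=8: line < 6 → 113
call_id=9: line < 3 OR disposition IN ('no_answer', 'wrong_num', 'refused') → -374
call_id=10: line < 3 OR disposition IN ('no_answer', 'wrong_num', 'refused') → -470
call_id=11: (no match → NULL) → NULL
call_id=12: line < 3 OR disposition IN ('no_answer', 'wrong_num', 'refused') → -353
call_id=13: line < 2 AND wait_s <= 476 → -52
call_id=14: line < 6 → 590
call_id=15: line < 3 OR disposition IN ('no_answer', 'wrong_num', 'refused') → -145
call_id=16: line < 3 OR disposition IN ('no_answer', 'wrong_num', 'refused') → -528
call_id=17: line < 6 → 198
call_id=18: line < 3 OR disposition IN ('no_answer', 'wrong_num', 'refused') → -191

-553, -246, -597, 113, -374, -470, NULL, -353, -52, 590, -145, -528, 198, -191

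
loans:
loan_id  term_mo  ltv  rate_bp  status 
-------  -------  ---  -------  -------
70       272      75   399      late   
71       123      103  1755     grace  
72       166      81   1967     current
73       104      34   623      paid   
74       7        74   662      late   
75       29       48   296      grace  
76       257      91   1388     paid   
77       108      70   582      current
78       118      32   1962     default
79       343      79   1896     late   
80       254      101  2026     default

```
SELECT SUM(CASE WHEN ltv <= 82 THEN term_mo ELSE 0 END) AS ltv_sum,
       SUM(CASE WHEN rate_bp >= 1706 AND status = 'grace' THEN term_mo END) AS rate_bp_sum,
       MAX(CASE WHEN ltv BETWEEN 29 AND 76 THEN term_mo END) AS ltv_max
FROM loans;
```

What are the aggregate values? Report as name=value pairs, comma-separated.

[ltv_sum: ltv <= 82]
loan_id=70: ✓ → 272
loan_id=71: ✗
loan_id=72: ✓ → 166
loan_id=73: ✓ → 104
loan_id=74: ✓ → 7
loan_id=75: ✓ → 29
loan_id=76: ✗
loan_id=77: ✓ → 108
loan_id=78: ✓ → 118
loan_id=79: ✓ → 343
loan_id=80: ✗
ltv_sum = 272 + 166 + 104 + 7 + 29 + 108 + 118 + 343 = 1147
—
[rate_bp_sum: rate_bp >= 1706 AND status = 'grace']
loan_id=70: ✗
loan_id=71: ✓ → 123
loan_id=72: ✗
loan_id=73: ✗
loan_id=74: ✗
loan_id=75: ✗
loan_id=76: ✗
loan_id=77: ✗
loan_id=78: ✗
loan_id=79: ✗
loan_id=80: ✗
rate_bp_sum = 123
—
[ltv_max: ltv BETWEEN 29 AND 76]
loan_id=70: ✓ → 272
loan_id=71: ✗
loan_id=72: ✗
loan_id=73: ✓ → 104
loan_id=74: ✓ → 7
loan_id=75: ✓ → 29
loan_id=76: ✗
loan_id=77: ✓ → 108
loan_id=78: ✓ → 118
loan_id=79: ✗
loan_id=80: ✗
ltv_max = MAX(272, 104, 7, 29, 108, 118) = 272

ltv_sum=1147, rate_bp_sum=123, ltv_max=272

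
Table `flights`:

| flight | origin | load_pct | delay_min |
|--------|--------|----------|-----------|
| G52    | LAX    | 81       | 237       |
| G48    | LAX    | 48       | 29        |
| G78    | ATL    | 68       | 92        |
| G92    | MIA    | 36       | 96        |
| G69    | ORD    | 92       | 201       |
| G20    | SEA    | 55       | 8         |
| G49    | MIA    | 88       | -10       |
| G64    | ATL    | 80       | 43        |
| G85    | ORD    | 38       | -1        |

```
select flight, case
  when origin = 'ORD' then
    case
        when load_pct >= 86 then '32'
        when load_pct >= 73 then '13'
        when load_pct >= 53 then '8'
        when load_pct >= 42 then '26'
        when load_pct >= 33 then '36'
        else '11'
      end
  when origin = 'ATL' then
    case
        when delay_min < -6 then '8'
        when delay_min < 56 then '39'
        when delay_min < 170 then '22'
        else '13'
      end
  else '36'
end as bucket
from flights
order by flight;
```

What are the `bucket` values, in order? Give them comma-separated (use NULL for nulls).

36, 36, 36, 36, 39, 32, 22, 36, 36

flight=G20: origin='SEA' → outer ELSE → 36
flight=G48: origin='LAX' → outer ELSE → 36
flight=G49: origin='MIA' → outer ELSE → 36
flight=G52: origin='LAX' → outer ELSE → 36
flight=G64: origin='ATL' → inner[delay_min < 56] → 39
flight=G69: origin='ORD' → inner[load_pct >= 86] → 32
flight=G78: origin='ATL' → inner[delay_min < 170] → 22
flight=G85: origin='ORD' → inner[load_pct >= 33] → 36
flight=G92: origin='MIA' → outer ELSE → 36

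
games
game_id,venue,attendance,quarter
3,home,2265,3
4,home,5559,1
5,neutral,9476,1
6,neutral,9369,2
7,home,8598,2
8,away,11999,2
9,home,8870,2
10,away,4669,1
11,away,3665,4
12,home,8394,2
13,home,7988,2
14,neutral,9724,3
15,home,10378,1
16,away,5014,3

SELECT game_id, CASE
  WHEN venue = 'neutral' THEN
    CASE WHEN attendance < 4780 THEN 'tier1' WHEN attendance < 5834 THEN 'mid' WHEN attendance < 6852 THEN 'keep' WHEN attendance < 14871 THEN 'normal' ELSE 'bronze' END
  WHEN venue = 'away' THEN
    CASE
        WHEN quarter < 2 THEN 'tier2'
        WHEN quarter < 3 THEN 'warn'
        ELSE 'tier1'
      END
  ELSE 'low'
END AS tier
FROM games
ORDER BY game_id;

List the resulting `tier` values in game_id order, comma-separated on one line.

game_id=3: venue='home' → outer ELSE → low
game_id=4: venue='home' → outer ELSE → low
game_id=5: venue='neutral' → inner[attendance < 14871] → normal
game_id=6: venue='neutral' → inner[attendance < 14871] → normal
game_id=7: venue='home' → outer ELSE → low
game_id=8: venue='away' → inner[quarter < 3] → warn
game_id=9: venue='home' → outer ELSE → low
game_id=10: venue='away' → inner[quarter < 2] → tier2
game_id=11: venue='away' → inner[ELSE] → tier1
game_id=12: venue='home' → outer ELSE → low
game_id=13: venue='home' → outer ELSE → low
game_id=14: venue='neutral' → inner[attendance < 14871] → normal
game_id=15: venue='home' → outer ELSE → low
game_id=16: venue='away' → inner[ELSE] → tier1

low, low, normal, normal, low, warn, low, tier2, tier1, low, low, normal, low, tier1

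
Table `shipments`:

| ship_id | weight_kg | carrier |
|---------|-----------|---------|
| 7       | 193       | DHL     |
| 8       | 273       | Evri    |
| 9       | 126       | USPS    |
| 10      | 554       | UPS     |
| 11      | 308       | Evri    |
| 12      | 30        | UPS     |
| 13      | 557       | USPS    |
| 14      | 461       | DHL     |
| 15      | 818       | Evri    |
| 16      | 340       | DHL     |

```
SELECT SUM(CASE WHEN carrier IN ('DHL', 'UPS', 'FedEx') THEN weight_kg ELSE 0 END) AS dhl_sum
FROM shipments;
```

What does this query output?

1578

ship_id=7: ✓ → 193
ship_id=8: ✗
ship_id=9: ✗
ship_id=10: ✓ → 554
ship_id=11: ✗
ship_id=12: ✓ → 30
ship_id=13: ✗
ship_id=14: ✓ → 461
ship_id=15: ✗
ship_id=16: ✓ → 340
dhl_sum = 193 + 554 + 30 + 461 + 340 = 1578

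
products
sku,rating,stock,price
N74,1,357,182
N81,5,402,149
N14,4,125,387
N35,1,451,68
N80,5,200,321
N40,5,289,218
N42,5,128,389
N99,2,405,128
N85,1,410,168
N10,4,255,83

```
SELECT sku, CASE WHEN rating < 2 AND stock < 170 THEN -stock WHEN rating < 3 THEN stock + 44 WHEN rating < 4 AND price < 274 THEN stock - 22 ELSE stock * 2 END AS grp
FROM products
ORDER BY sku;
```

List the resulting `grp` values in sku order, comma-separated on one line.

510, 250, 495, 578, 256, 401, 400, 804, 454, 449

sku=N10: ELSE → 510
sku=N14: ELSE → 250
sku=N35: rating < 3 → 495
sku=N40: ELSE → 578
sku=N42: ELSE → 256
sku=N74: rating < 3 → 401
sku=N80: ELSE → 400
sku=N81: ELSE → 804
sku=N85: rating < 3 → 454
sku=N99: rating < 3 → 449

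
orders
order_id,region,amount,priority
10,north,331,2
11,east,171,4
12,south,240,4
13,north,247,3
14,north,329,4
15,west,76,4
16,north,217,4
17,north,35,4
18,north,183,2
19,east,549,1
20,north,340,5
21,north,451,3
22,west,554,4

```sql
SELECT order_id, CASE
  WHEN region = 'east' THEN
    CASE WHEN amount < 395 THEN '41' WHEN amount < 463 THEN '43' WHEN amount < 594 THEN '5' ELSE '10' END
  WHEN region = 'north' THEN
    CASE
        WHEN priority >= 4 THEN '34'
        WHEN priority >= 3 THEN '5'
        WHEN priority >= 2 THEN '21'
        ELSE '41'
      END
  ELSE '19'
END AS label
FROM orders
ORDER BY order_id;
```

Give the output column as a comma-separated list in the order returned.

21, 41, 19, 5, 34, 19, 34, 34, 21, 5, 34, 5, 19

order_id=10: region='north' → inner[priority >= 2] → 21
order_id=11: region='east' → inner[amount < 395] → 41
order_id=12: region='south' → outer ELSE → 19
order_id=13: region='north' → inner[priority >= 3] → 5
order_id=14: region='north' → inner[priority >= 4] → 34
order_id=15: region='west' → outer ELSE → 19
order_id=16: region='north' → inner[priority >= 4] → 34
order_id=17: region='north' → inner[priority >= 4] → 34
order_id=18: region='north' → inner[priority >= 2] → 21
order_id=19: region='east' → inner[amount < 594] → 5
order_id=20: region='north' → inner[priority >= 4] → 34
order_id=21: region='north' → inner[priority >= 3] → 5
order_id=22: region='west' → outer ELSE → 19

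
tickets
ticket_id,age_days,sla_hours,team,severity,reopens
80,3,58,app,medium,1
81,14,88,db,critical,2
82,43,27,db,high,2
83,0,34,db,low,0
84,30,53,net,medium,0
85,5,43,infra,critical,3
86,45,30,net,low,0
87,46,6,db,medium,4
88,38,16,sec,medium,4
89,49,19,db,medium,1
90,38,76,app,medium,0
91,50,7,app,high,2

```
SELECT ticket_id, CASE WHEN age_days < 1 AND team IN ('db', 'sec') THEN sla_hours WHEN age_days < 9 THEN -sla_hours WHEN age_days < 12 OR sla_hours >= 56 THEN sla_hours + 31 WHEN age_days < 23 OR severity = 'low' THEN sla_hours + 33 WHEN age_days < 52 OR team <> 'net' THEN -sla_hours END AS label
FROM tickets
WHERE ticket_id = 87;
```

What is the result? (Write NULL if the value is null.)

-6

ticket_id = 87: age_days=46, sla_hours=6, team=db, severity=medium, reopens=4.
age_days < 1 AND team IN ('db', 'sec') → false
age_days < 9 → false
age_days < 12 OR sla_hours >= 56 → false
age_days < 23 OR severity = 'low' → false
age_days < 52 OR team <> 'net' → true → -6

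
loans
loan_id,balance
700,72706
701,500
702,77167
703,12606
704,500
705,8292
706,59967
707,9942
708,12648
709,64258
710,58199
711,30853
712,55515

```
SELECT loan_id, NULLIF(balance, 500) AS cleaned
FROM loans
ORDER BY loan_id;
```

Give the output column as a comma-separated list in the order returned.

72706, NULL, 77167, 12606, NULL, 8292, 59967, 9942, 12648, 64258, 58199, 30853, 55515

loan_id=700: balance=72706 vs 500: differ → 72706
loan_id=701: balance=500 vs 500: equal → NULL
loan_id=702: balance=77167 vs 500: differ → 77167
loan_id=703: balance=12606 vs 500: differ → 12606
loan_id=704: balance=500 vs 500: equal → NULL
loan_id=705: balance=8292 vs 500: differ → 8292
loan_id=706: balance=59967 vs 500: differ → 59967
loan_id=707: balance=9942 vs 500: differ → 9942
loan_id=708: balance=12648 vs 500: differ → 12648
loan_id=709: balance=64258 vs 500: differ → 64258
loan_id=710: balance=58199 vs 500: differ → 58199
loan_id=711: balance=30853 vs 500: differ → 30853
loan_id=712: balance=55515 vs 500: differ → 55515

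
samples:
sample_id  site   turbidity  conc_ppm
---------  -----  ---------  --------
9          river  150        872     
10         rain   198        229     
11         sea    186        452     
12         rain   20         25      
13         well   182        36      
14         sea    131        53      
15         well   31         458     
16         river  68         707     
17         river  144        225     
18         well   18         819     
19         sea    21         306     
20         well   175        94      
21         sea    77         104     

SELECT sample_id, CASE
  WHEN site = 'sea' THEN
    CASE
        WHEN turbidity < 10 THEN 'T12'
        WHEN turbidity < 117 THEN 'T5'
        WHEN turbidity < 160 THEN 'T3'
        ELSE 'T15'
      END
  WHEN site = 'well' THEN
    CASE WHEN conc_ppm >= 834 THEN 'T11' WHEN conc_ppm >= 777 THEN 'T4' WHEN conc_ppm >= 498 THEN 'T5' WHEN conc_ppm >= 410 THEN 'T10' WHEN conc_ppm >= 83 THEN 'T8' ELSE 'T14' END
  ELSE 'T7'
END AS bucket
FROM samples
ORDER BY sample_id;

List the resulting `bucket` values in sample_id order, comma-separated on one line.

sample_id=9: site='river' → outer ELSE → T7
sample_id=10: site='rain' → outer ELSE → T7
sample_id=11: site='sea' → inner[ELSE] → T15
sample_id=12: site='rain' → outer ELSE → T7
sample_id=13: site='well' → inner[ELSE] → T14
sample_id=14: site='sea' → inner[turbidity < 160] → T3
sample_id=15: site='well' → inner[conc_ppm >= 410] → T10
sample_id=16: site='river' → outer ELSE → T7
sample_id=17: site='river' → outer ELSE → T7
sample_id=18: site='well' → inner[conc_ppm >= 777] → T4
sample_id=19: site='sea' → inner[turbidity < 117] → T5
sample_id=20: site='well' → inner[conc_ppm >= 83] → T8
sample_id=21: site='sea' → inner[turbidity < 117] → T5

T7, T7, T15, T7, T14, T3, T10, T7, T7, T4, T5, T8, T5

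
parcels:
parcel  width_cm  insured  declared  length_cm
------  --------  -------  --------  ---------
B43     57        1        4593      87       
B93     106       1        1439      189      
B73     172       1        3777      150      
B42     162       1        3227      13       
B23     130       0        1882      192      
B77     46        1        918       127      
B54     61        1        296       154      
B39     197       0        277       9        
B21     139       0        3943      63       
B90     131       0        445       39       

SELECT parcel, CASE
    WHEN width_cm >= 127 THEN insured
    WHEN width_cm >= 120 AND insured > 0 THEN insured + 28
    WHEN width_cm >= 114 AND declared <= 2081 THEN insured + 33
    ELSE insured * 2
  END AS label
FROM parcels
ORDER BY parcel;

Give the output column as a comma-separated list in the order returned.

0, 0, 0, 1, 2, 2, 1, 2, 0, 2

parcel=B21: width_cm >= 127 → 0
parcel=B23: width_cm >= 127 → 0
parcel=B39: width_cm >= 127 → 0
parcel=B42: width_cm >= 127 → 1
parcel=B43: ELSE → 2
parcel=B54: ELSE → 2
parcel=B73: width_cm >= 127 → 1
parcel=B77: ELSE → 2
parcel=B90: width_cm >= 127 → 0
parcel=B93: ELSE → 2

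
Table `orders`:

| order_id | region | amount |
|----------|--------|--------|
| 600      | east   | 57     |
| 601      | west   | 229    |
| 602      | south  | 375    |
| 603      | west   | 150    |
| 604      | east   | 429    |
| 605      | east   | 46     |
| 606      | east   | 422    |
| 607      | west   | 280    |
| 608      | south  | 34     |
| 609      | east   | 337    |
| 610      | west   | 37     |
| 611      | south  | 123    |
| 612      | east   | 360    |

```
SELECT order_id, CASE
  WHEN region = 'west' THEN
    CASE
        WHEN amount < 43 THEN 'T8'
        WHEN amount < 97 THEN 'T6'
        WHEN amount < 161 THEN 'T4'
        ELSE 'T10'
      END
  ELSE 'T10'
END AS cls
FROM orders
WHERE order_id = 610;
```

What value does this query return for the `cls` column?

order_id = 610: region=west, amount=37.
region='west' → inner[amount < 43] → T8

T8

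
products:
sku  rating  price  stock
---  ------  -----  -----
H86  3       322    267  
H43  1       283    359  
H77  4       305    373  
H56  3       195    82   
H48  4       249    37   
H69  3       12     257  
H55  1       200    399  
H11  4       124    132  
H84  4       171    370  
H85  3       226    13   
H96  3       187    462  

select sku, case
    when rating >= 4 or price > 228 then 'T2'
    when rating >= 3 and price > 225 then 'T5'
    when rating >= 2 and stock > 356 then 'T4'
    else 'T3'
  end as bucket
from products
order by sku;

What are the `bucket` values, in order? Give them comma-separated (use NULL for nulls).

sku=H11: rating >= 4 or price > 228 → T2
sku=H43: rating >= 4 or price > 228 → T2
sku=H48: rating >= 4 or price > 228 → T2
sku=H55: ELSE → T3
sku=H56: ELSE → T3
sku=H69: ELSE → T3
sku=H77: rating >= 4 or price > 228 → T2
sku=H84: rating >= 4 or price > 228 → T2
sku=H85: rating >= 3 and price > 225 → T5
sku=H86: rating >= 4 or price > 228 → T2
sku=H96: rating >= 2 and stock > 356 → T4

T2, T2, T2, T3, T3, T3, T2, T2, T5, T2, T4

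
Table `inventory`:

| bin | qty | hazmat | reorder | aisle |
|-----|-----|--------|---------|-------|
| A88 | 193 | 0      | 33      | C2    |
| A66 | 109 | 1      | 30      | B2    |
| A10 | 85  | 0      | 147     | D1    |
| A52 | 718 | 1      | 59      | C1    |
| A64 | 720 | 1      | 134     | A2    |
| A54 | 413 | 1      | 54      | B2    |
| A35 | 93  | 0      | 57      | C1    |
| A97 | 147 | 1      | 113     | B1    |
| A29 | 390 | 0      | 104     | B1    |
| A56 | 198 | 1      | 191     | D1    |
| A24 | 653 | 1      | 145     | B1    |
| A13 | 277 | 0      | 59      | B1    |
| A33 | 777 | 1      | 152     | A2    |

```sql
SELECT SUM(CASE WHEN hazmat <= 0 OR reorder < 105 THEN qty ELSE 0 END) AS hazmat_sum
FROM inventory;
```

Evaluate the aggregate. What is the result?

bin=A88: ✓ → 193
bin=A66: ✓ → 109
bin=A10: ✓ → 85
bin=A52: ✓ → 718
bin=A64: ✗
bin=A54: ✓ → 413
bin=A35: ✓ → 93
bin=A97: ✗
bin=A29: ✓ → 390
bin=A56: ✗
bin=A24: ✗
bin=A13: ✓ → 277
bin=A33: ✗
hazmat_sum = 193 + 109 + 85 + 718 + 413 + 93 + 390 + 277 = 2278

2278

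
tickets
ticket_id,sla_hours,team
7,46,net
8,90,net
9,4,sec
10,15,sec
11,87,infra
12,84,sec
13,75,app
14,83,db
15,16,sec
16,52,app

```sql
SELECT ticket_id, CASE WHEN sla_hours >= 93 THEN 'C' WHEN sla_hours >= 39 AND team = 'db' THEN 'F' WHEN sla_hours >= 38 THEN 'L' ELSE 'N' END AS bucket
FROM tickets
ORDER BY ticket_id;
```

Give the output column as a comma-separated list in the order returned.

ticket_id=7: sla_hours >= 38 → L
ticket_id=8: sla_hours >= 38 → L
ticket_id=9: ELSE → N
ticket_id=10: ELSE → N
ticket_id=11: sla_hours >= 38 → L
ticket_id=12: sla_hours >= 38 → L
ticket_id=13: sla_hours >= 38 → L
ticket_id=14: sla_hours >= 39 AND team = 'db' → F
ticket_id=15: ELSE → N
ticket_id=16: sla_hours >= 38 → L

L, L, N, N, L, L, L, F, N, L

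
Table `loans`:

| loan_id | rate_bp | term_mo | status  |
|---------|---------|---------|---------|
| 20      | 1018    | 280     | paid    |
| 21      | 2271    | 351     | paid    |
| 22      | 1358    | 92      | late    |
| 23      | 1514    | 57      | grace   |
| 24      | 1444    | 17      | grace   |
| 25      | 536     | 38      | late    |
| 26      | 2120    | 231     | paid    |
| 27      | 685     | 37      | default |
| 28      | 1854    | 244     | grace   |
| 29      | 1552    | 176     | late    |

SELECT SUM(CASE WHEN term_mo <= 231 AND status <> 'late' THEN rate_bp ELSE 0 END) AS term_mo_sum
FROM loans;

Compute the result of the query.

5763

loan_id=20: ✗
loan_id=21: ✗
loan_id=22: ✗
loan_id=23: ✓ → 1514
loan_id=24: ✓ → 1444
loan_id=25: ✗
loan_id=26: ✓ → 2120
loan_id=27: ✓ → 685
loan_id=28: ✗
loan_id=29: ✗
term_mo_sum = 1514 + 1444 + 2120 + 685 = 5763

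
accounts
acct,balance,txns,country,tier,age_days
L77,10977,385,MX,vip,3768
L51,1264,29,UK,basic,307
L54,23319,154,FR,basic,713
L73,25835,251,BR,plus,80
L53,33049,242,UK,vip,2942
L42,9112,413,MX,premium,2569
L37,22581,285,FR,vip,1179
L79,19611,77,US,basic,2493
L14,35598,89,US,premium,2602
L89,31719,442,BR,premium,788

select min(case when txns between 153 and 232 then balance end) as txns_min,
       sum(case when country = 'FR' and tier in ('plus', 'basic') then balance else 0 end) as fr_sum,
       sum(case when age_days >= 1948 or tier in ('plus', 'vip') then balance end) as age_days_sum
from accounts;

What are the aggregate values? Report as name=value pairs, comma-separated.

[txns_min: txns between 153 and 232]
acct=L77: ✗
acct=L51: ✗
acct=L54: ✓ → 23319
acct=L73: ✗
acct=L53: ✗
acct=L42: ✗
acct=L37: ✗
acct=L79: ✗
acct=L14: ✗
acct=L89: ✗
txns_min = MIN(23319) = 23319
—
[fr_sum: country = 'FR' and tier in ('plus', 'basic')]
acct=L77: ✗
acct=L51: ✗
acct=L54: ✓ → 23319
acct=L73: ✗
acct=L53: ✗
acct=L42: ✗
acct=L37: ✗
acct=L79: ✗
acct=L14: ✗
acct=L89: ✗
fr_sum = 23319
—
[age_days_sum: age_days >= 1948 or tier in ('plus', 'vip')]
acct=L77: ✓ → 10977
acct=L51: ✗
acct=L54: ✗
acct=L73: ✓ → 25835
acct=L53: ✓ → 33049
acct=L42: ✓ → 9112
acct=L37: ✓ → 22581
acct=L79: ✓ → 19611
acct=L14: ✓ → 35598
acct=L89: ✗
age_days_sum = 10977 + 25835 + 33049 + 9112 + 22581 + 19611 + 35598 = 156763

txns_min=23319, fr_sum=23319, age_days_sum=156763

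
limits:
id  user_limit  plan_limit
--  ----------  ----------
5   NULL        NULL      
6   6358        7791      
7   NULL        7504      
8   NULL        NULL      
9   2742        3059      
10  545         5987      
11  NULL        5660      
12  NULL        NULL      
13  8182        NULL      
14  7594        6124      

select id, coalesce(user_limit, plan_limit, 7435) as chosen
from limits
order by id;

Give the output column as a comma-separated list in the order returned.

7435, 6358, 7504, 7435, 2742, 545, 5660, 7435, 8182, 7594

id=5: user_limit=NULL, plan_limit=NULL, → literal 7435 → 7435
id=6: user_limit=6358 → 6358
id=7: user_limit=NULL, plan_limit=7504 → 7504
id=8: user_limit=NULL, plan_limit=NULL, → literal 7435 → 7435
id=9: user_limit=2742 → 2742
id=10: user_limit=545 → 545
id=11: user_limit=NULL, plan_limit=5660 → 5660
id=12: user_limit=NULL, plan_limit=NULL, → literal 7435 → 7435
id=13: user_limit=8182 → 8182
id=14: user_limit=7594 → 7594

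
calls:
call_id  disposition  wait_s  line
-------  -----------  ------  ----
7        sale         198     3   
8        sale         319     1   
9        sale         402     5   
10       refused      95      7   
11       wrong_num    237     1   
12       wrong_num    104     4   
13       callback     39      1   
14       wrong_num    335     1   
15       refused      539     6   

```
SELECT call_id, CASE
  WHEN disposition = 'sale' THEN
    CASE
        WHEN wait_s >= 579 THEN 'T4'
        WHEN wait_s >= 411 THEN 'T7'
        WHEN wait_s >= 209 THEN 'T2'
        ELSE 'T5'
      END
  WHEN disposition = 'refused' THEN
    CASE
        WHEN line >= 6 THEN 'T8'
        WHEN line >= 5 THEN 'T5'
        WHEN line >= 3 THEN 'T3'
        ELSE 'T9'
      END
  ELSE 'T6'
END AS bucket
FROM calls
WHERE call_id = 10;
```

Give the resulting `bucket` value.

T8

call_id = 10: disposition=refused, wait_s=95, line=7.
disposition='refused' → inner[line >= 6] → T8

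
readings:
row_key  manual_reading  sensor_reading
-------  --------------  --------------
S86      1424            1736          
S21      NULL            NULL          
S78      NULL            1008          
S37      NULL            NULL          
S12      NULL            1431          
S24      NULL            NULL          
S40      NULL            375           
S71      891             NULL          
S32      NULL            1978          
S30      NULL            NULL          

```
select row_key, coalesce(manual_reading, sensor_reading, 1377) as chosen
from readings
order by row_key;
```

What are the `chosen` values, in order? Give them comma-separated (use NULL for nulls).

1431, 1377, 1377, 1377, 1978, 1377, 375, 891, 1008, 1424

row_key=S12: manual_reading=NULL, sensor_reading=1431 → 1431
row_key=S21: manual_reading=NULL, sensor_reading=NULL, → literal 1377 → 1377
row_key=S24: manual_reading=NULL, sensor_reading=NULL, → literal 1377 → 1377
row_key=S30: manual_reading=NULL, sensor_reading=NULL, → literal 1377 → 1377
row_key=S32: manual_reading=NULL, sensor_reading=1978 → 1978
row_key=S37: manual_reading=NULL, sensor_reading=NULL, → literal 1377 → 1377
row_key=S40: manual_reading=NULL, sensor_reading=375 → 375
row_key=S71: manual_reading=891 → 891
row_key=S78: manual_reading=NULL, sensor_reading=1008 → 1008
row_key=S86: manual_reading=1424 → 1424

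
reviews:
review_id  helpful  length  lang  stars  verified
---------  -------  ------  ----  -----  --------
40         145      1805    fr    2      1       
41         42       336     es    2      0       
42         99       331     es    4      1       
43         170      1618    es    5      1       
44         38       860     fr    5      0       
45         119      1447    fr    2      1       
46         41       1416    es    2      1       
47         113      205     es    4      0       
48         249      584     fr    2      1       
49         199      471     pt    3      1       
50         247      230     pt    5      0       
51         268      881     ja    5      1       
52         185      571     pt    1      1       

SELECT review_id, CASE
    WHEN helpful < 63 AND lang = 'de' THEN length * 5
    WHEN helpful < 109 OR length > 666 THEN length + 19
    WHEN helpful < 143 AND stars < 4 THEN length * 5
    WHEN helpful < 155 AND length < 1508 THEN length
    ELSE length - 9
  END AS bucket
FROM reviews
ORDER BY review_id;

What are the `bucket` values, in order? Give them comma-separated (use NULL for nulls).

1824, 355, 350, 1637, 879, 1466, 1435, 205, 575, 462, 221, 900, 562

review_id=40: helpful < 109 OR length > 666 → 1824
review_id=41: helpful < 109 OR length > 666 → 355
review_id=42: helpful < 109 OR length > 666 → 350
review_id=43: helpful < 109 OR length > 666 → 1637
review_id=44: helpful < 109 OR length > 666 → 879
review_id=45: helpful < 109 OR length > 666 → 1466
review_id=46: helpful < 109 OR length > 666 → 1435
review_id=47: helpful < 155 AND length < 1508 → 205
review_id=48: ELSE → 575
review_id=49: ELSE → 462
review_id=50: ELSE → 221
review_id=51: helpful < 109 OR length > 666 → 900
review_id=52: ELSE → 562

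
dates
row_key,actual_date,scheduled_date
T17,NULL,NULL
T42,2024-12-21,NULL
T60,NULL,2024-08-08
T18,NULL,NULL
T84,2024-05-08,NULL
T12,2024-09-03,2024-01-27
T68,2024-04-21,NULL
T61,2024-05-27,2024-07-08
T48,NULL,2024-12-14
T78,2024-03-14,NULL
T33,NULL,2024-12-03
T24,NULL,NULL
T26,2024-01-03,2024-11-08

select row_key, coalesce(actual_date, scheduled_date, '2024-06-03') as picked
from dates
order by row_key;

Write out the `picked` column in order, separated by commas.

row_key=T12: actual_date=2024-09-03 → 2024-09-03
row_key=T17: actual_date=NULL, scheduled_date=NULL, → literal 2024-06-03 → 2024-06-03
row_key=T18: actual_date=NULL, scheduled_date=NULL, → literal 2024-06-03 → 2024-06-03
row_key=T24: actual_date=NULL, scheduled_date=NULL, → literal 2024-06-03 → 2024-06-03
row_key=T26: actual_date=2024-01-03 → 2024-01-03
row_key=T33: actual_date=NULL, scheduled_date=2024-12-03 → 2024-12-03
row_key=T42: actual_date=2024-12-21 → 2024-12-21
row_key=T48: actual_date=NULL, scheduled_date=2024-12-14 → 2024-12-14
row_key=T60: actual_date=NULL, scheduled_date=2024-08-08 → 2024-08-08
row_key=T61: actual_date=2024-05-27 → 2024-05-27
row_key=T68: actual_date=2024-04-21 → 2024-04-21
row_key=T78: actual_date=2024-03-14 → 2024-03-14
row_key=T84: actual_date=2024-05-08 → 2024-05-08

2024-09-03, 2024-06-03, 2024-06-03, 2024-06-03, 2024-01-03, 2024-12-03, 2024-12-21, 2024-12-14, 2024-08-08, 2024-05-27, 2024-04-21, 2024-03-14, 2024-05-08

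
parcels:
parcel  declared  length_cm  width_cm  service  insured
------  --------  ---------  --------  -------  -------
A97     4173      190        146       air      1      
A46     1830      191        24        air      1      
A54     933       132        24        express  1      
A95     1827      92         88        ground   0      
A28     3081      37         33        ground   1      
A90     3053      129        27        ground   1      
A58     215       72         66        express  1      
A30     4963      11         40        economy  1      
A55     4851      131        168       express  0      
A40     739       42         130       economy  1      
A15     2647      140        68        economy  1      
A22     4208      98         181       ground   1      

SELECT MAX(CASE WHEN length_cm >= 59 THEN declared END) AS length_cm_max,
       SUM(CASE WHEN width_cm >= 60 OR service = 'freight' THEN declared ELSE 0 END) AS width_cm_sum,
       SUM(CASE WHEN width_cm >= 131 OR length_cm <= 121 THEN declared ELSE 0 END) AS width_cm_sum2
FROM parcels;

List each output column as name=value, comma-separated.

length_cm_max=4851, width_cm_sum=18660, width_cm_sum2=24057

[length_cm_max: length_cm >= 59]
parcel=A97: ✓ → 4173
parcel=A46: ✓ → 1830
parcel=A54: ✓ → 933
parcel=A95: ✓ → 1827
parcel=A28: ✗
parcel=A90: ✓ → 3053
parcel=A58: ✓ → 215
parcel=A30: ✗
parcel=A55: ✓ → 4851
parcel=A40: ✗
parcel=A15: ✓ → 2647
parcel=A22: ✓ → 4208
length_cm_max = MAX(4173, 1830, 933, 1827, 3053, 215, 4851, 2647, 4208) = 4851
—
[width_cm_sum: width_cm >= 60 OR service = 'freight']
parcel=A97: ✓ → 4173
parcel=A46: ✗
parcel=A54: ✗
parcel=A95: ✓ → 1827
parcel=A28: ✗
parcel=A90: ✗
parcel=A58: ✓ → 215
parcel=A30: ✗
parcel=A55: ✓ → 4851
parcel=A40: ✓ → 739
parcel=A15: ✓ → 2647
parcel=A22: ✓ → 4208
width_cm_sum = 4173 + 1827 + 215 + 4851 + 739 + 2647 + 4208 = 18660
—
[width_cm_sum2: width_cm >= 131 OR length_cm <= 121]
parcel=A97: ✓ → 4173
parcel=A46: ✗
parcel=A54: ✗
parcel=A95: ✓ → 1827
parcel=A28: ✓ → 3081
parcel=A90: ✗
parcel=A58: ✓ → 215
parcel=A30: ✓ → 4963
parcel=A55: ✓ → 4851
parcel=A40: ✓ → 739
parcel=A15: ✗
parcel=A22: ✓ → 4208
width_cm_sum2 = 4173 + 1827 + 3081 + 215 + 4963 + 4851 + 739 + 4208 = 24057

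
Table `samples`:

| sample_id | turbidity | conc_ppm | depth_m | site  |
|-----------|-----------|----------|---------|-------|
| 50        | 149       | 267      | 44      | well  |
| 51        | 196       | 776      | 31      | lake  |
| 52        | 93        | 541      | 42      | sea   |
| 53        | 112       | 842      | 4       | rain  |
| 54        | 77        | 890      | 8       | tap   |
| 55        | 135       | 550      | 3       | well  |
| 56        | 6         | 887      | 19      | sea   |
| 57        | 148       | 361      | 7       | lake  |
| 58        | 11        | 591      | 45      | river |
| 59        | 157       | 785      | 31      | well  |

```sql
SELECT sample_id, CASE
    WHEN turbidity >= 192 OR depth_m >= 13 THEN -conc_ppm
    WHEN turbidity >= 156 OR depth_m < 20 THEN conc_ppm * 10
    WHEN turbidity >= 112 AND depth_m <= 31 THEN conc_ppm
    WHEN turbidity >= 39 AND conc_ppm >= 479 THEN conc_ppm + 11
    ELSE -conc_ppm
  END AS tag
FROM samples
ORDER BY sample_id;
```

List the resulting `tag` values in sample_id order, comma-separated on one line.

sample_id=50: turbidity >= 192 OR depth_m >= 13 → -267
sample_id=51: turbidity >= 192 OR depth_m >= 13 → -776
sample_id=52: turbidity >= 192 OR depth_m >= 13 → -541
sample_id=53: turbidity >= 156 OR depth_m < 20 → 8420
sample_id=54: turbidity >= 156 OR depth_m < 20 → 8900
sample_id=55: turbidity >= 156 OR depth_m < 20 → 5500
sample_id=56: turbidity >= 192 OR depth_m >= 13 → -887
sample_id=57: turbidity >= 156 OR depth_m < 20 → 3610
sample_id=58: turbidity >= 192 OR depth_m >= 13 → -591
sample_id=59: turbidity >= 192 OR depth_m >= 13 → -785

-267, -776, -541, 8420, 8900, 5500, -887, 3610, -591, -785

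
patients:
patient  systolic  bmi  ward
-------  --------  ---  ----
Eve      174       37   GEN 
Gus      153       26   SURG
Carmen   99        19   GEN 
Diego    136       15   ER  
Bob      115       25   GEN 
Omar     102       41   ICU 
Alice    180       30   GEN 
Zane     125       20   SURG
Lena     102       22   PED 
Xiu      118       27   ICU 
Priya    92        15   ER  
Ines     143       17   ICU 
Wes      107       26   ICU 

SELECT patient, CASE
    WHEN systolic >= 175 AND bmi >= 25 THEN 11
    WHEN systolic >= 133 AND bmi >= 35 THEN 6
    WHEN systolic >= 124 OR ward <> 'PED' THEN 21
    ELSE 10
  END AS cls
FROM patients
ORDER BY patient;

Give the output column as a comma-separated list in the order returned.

patient=Alice: systolic >= 175 AND bmi >= 25 → 11
patient=Bob: systolic >= 124 OR ward <> 'PED' → 21
patient=Carmen: systolic >= 124 OR ward <> 'PED' → 21
patient=Diego: systolic >= 124 OR ward <> 'PED' → 21
patient=Eve: systolic >= 133 AND bmi >= 35 → 6
patient=Gus: systolic >= 124 OR ward <> 'PED' → 21
patient=Ines: systolic >= 124 OR ward <> 'PED' → 21
patient=Lena: ELSE → 10
patient=Omar: systolic >= 124 OR ward <> 'PED' → 21
patient=Priya: systolic >= 124 OR ward <> 'PED' → 21
patient=Wes: systolic >= 124 OR ward <> 'PED' → 21
patient=Xiu: systolic >= 124 OR ward <> 'PED' → 21
patient=Zane: systolic >= 124 OR ward <> 'PED' → 21

11, 21, 21, 21, 6, 21, 21, 10, 21, 21, 21, 21, 21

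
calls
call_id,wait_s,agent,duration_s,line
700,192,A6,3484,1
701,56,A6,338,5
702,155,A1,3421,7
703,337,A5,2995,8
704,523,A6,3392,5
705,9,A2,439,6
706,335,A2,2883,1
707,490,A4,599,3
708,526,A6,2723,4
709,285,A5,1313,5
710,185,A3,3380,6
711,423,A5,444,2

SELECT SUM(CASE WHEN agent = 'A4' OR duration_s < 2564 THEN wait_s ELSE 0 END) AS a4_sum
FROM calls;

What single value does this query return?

1263

call_id=700: ✗
call_id=701: ✓ → 56
call_id=702: ✗
call_id=703: ✗
call_id=704: ✗
call_id=705: ✓ → 9
call_id=706: ✗
call_id=707: ✓ → 490
call_id=708: ✗
call_id=709: ✓ → 285
call_id=710: ✗
call_id=711: ✓ → 423
a4_sum = 56 + 9 + 490 + 285 + 423 = 1263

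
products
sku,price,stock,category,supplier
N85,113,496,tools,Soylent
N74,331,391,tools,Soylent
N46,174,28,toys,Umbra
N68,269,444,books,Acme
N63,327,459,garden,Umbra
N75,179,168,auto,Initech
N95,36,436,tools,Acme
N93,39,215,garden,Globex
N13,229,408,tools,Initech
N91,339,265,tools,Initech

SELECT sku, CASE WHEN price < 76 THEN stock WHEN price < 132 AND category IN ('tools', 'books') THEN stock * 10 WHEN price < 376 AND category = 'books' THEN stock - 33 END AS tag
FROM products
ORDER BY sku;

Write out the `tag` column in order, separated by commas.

NULL, NULL, NULL, 411, NULL, NULL, 4960, NULL, 215, 436

sku=N13: (no match → NULL) → NULL
sku=N46: (no match → NULL) → NULL
sku=N63: (no match → NULL) → NULL
sku=N68: price < 376 AND category = 'books' → 411
sku=N74: (no match → NULL) → NULL
sku=N75: (no match → NULL) → NULL
sku=N85: price < 132 AND category IN ('tools', 'books') → 4960
sku=N91: (no match → NULL) → NULL
sku=N93: price < 76 → 215
sku=N95: price < 76 → 436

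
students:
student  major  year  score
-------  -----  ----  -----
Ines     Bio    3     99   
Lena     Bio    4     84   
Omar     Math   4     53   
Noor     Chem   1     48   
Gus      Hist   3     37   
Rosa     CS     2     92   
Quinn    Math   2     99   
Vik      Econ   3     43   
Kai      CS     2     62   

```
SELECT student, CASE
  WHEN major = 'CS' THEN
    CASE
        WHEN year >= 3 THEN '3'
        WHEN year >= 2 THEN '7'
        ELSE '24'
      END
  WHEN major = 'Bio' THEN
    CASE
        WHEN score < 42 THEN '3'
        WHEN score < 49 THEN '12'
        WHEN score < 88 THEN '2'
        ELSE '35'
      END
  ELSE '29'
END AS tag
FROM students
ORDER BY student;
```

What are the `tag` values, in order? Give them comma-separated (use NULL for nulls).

student=Gus: major='Hist' → outer ELSE → 29
student=Ines: major='Bio' → inner[ELSE] → 35
student=Kai: major='CS' → inner[year >= 2] → 7
student=Lena: major='Bio' → inner[score < 88] → 2
student=Noor: major='Chem' → outer ELSE → 29
student=Omar: major='Math' → outer ELSE → 29
student=Quinn: major='Math' → outer ELSE → 29
student=Rosa: major='CS' → inner[year >= 2] → 7
student=Vik: major='Econ' → outer ELSE → 29

29, 35, 7, 2, 29, 29, 29, 7, 29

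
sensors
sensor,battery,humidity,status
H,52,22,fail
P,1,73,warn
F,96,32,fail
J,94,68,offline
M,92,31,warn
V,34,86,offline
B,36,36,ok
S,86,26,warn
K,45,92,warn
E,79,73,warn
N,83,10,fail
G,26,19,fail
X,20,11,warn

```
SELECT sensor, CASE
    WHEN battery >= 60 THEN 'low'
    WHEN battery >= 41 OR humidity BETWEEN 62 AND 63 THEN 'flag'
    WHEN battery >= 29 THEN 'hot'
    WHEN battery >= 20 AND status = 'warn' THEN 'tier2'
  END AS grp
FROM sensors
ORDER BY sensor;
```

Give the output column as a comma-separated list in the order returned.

hot, low, low, NULL, flag, low, flag, low, low, NULL, low, hot, tier2

sensor=B: battery >= 29 → hot
sensor=E: battery >= 60 → low
sensor=F: battery >= 60 → low
sensor=G: (no match → NULL) → NULL
sensor=H: battery >= 41 OR humidity BETWEEN 62 AND 63 → flag
sensor=J: battery >= 60 → low
sensor=K: battery >= 41 OR humidity BETWEEN 62 AND 63 → flag
sensor=M: battery >= 60 → low
sensor=N: battery >= 60 → low
sensor=P: (no match → NULL) → NULL
sensor=S: battery >= 60 → low
sensor=V: battery >= 29 → hot
sensor=X: battery >= 20 AND status = 'warn' → tier2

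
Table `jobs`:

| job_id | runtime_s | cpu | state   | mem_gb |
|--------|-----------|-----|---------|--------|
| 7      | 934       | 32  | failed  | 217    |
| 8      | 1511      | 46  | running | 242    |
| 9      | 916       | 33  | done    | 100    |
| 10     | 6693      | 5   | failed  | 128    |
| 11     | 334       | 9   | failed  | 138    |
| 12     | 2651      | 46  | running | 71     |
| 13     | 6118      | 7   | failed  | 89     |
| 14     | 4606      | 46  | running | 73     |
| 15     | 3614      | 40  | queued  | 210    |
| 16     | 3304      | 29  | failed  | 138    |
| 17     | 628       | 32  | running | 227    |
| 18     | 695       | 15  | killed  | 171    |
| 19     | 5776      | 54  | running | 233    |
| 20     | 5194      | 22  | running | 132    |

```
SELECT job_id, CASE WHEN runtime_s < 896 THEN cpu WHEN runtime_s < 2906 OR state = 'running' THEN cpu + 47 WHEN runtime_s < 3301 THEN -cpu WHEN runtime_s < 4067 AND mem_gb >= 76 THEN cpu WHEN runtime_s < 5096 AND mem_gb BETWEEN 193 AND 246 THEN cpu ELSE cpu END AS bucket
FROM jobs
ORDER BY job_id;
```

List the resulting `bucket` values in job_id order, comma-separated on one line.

job_id=7: runtime_s < 2906 OR state = 'running' → 79
job_id=8: runtime_s < 2906 OR state = 'running' → 93
job_id=9: runtime_s < 2906 OR state = 'running' → 80
job_id=10: ELSE → 5
job_id=11: runtime_s < 896 → 9
job_id=12: runtime_s < 2906 OR state = 'running' → 93
job_id=13: ELSE → 7
job_id=14: runtime_s < 2906 OR state = 'running' → 93
job_id=15: runtime_s < 4067 AND mem_gb >= 76 → 40
job_id=16: runtime_s < 4067 AND mem_gb >= 76 → 29
job_id=17: runtime_s < 896 → 32
job_id=18: runtime_s < 896 → 15
job_id=19: runtime_s < 2906 OR state = 'running' → 101
job_id=20: runtime_s < 2906 OR state = 'running' → 69

79, 93, 80, 5, 9, 93, 7, 93, 40, 29, 32, 15, 101, 69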